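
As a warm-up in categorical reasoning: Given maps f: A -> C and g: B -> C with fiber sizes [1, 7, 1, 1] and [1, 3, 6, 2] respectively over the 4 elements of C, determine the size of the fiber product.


The pullback A x_C B consists of pairs (a, b) with f(a) = g(b).
For each element c in C, the fiber product has |f^-1(c)| * |g^-1(c)| elements.
Summing over C: 1 * 1 + 7 * 3 + 1 * 6 + 1 * 2
= 1 + 21 + 6 + 2 = 30

30


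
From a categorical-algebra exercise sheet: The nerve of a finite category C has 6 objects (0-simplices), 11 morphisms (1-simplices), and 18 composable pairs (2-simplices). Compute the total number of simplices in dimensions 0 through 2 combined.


The 2-skeleton of the nerve N(C) consists of simplices in dimensions 0, 1, 2:
  |N(C)_0| = 6 (objects)
  |N(C)_1| = 11 (morphisms)
  |N(C)_2| = 18 (composable pairs)
Total = 6 + 11 + 18 = 35

35


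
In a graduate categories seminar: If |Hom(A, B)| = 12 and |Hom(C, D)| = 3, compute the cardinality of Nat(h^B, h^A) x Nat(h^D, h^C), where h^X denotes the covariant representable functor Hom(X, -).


By the Yoneda lemma, Nat(h^B, h^A) is isomorphic to Hom(A, B),
so |Nat(h^B, h^A)| = |Hom(A, B)| and |Nat(h^D, h^C)| = |Hom(C, D)|.
|Hom(A, B)| = 12, |Hom(C, D)| = 3.
|Nat(h^B, h^A) x Nat(h^D, h^C)| = 12 * 3 = 36

36


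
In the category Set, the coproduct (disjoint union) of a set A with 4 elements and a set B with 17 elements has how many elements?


In Set, the coproduct A + B is the disjoint union.
|A + B| = |A| + |B| = 4 + 17 = 21

21


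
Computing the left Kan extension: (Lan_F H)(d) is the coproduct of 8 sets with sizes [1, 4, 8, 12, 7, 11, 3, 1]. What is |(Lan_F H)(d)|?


Pointwise, the left Kan extension (Lan_F H)(d) is the colimit, indexed
by the comma category (F downarrow d), of H composed with the
projection (F downarrow d) -> C. Here that colimit is given
as a coproduct (disjoint union) of sets, so its cardinality is the
sum of the sizes of the summands.
Coproduct of sets with sizes: 1 + 4 + 8 + 12 + 7 + 11 + 3 + 1
= 47

47


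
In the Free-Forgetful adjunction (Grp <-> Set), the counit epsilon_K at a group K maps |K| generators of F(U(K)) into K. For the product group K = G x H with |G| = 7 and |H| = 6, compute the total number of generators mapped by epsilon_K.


The counit epsilon_K: F(U(K)) -> K of the Free-Forgetful adjunction
maps |K| generators of F(U(K)) into K. For K = G x H (the product group),
|G x H| = |G| * |H|.
Total generators mapped = 7 * 6 = 42.

42


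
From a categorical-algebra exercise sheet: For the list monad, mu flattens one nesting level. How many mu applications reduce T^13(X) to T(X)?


Each application of mu: T^2 -> T removes one layer of nesting.
Starting at depth 13 (i.e., T^13(X)), we need to reach T(X).
Number of mu applications = 13 - 1 = 12

12


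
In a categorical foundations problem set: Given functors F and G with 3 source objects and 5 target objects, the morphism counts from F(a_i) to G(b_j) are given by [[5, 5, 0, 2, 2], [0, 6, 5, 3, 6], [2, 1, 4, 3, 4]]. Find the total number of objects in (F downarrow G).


Objects of (F downarrow G) are triples (a, b, h: F(a)->G(b)).
The count equals the sum of all entries in the hom-matrix.
sum(row 0) = 14
sum(row 1) = 20
sum(row 2) = 14
Grand total = 48

48


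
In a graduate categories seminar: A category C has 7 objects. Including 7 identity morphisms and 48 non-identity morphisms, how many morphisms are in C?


Each object has an identity morphism, giving 7 identities.
Adding the 48 non-identity morphisms:
Total = 7 + 48 = 55

55


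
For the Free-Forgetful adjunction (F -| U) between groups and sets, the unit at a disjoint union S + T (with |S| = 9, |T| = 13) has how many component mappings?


The unit eta_X: X -> U(F(X)) of the Free-Forgetful adjunction
maps each element of X to a generator of F(X). For X = S + T (disjoint
union in Set), |S + T| = |S| + |T|.
Total mappings = 9 + 13 = 22.

22


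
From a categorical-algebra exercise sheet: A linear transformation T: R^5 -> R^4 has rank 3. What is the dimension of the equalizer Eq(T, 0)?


The equalizer of f and the zero map is ker(f).
By the rank-nullity theorem: dim(ker(f)) = dim(domain) - rank(f).
dim(ker(f)) = 5 - 3 = 2

2


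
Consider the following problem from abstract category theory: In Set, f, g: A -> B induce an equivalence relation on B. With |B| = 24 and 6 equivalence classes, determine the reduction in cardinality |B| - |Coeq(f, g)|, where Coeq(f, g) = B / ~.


The coequalizer Coeq(f, g) = B / ~ has one element per equivalence class.
|B| = 24, |Coeq(f, g)| = 6.
|B| - |Coeq(f, g)| = 24 - 6 = 18.

18


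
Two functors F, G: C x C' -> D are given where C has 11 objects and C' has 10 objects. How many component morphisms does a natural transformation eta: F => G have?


A natural transformation eta: F => G assigns one component morphism per
object of the domain category.
The domain is the product category C x C', so
|Ob(C x C')| = |Ob(C)| * |Ob(C')| = 11 * 10 = 110.
Therefore eta has 110 component morphisms.

110


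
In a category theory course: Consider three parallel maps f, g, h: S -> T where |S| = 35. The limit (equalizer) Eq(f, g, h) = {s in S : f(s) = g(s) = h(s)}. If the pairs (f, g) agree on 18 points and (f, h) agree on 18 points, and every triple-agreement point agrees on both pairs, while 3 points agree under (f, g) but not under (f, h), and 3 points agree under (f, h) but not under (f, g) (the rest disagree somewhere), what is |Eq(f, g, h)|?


Eq(f, g, h) is the triple-agreement set: points in S where all three
maps take the same value. Using inclusion-exclusion on the pairwise data:
Pair (f, g) agrees on 18 points; pair (f, h) on 18 points.
Points agreeing under (f, g) but not (f, h) = 3; under (f, h) but not (f, g) = 3.
Triple-agreement = agreement-in-(f, g) minus points that agree under (f, g) but not (f, h):
|Eq(f, g, h)| = 18 - 3 = 15
(cross-check via (f, h): 18 - 3 = 15.)

15


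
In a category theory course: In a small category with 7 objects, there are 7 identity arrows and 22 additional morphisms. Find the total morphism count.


Each object has an identity morphism, giving 7 identities.
Adding the 22 non-identity morphisms:
Total = 7 + 22 = 29

29


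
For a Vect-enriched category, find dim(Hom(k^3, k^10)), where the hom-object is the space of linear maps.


In Vect-enriched categories, Hom(k^n, k^m) is the space of m x n matrices.
dim(Hom(k^3, k^10)) = 10 * 3 = 30

30


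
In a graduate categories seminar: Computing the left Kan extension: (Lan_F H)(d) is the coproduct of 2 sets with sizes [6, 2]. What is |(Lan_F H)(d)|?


Pointwise, the left Kan extension (Lan_F H)(d) is the colimit, indexed
by the comma category (F downarrow d), of H composed with the
projection (F downarrow d) -> C. Here that colimit is given
as a coproduct (disjoint union) of sets, so its cardinality is the
sum of the sizes of the summands.
Coproduct of sets with sizes: 6 + 2
= 8

8


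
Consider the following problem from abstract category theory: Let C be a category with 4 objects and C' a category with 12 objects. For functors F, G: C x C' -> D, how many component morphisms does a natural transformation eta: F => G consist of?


A natural transformation eta: F => G assigns one component morphism per
object of the domain category.
The domain is the product category C x C', so
|Ob(C x C')| = |Ob(C)| * |Ob(C')| = 4 * 12 = 48.
Therefore eta has 48 component morphisms.

48


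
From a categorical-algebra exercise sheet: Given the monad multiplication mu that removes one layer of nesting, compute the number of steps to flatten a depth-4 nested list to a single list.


Each application of mu: T^2 -> T removes one layer of nesting.
Starting at depth 4 (i.e., T^4(X)), we need to reach T(X).
Number of mu applications = 4 - 1 = 3

3


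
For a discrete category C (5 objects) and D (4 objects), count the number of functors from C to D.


A functor from a discrete category C to D is determined by
where each object maps. Each of the 5 objects of C can map
to any of the 4 objects of D independently.
Number of functors = 4^5 = 1024

1024


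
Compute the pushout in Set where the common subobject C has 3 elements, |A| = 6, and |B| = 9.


The pushout A +_C B identifies the images of C in A and B.
|A +_C B| = |A| + |B| - |C| (for injections).
= 6 + 9 - 3 = 12

12


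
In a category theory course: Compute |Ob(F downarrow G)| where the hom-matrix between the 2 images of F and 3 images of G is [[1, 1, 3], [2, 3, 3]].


Objects of (F downarrow G) are triples (a, b, h: F(a)->G(b)).
The count equals the sum of all entries in the hom-matrix.
sum(row 0) = 5
sum(row 1) = 8
Grand total = 13

13


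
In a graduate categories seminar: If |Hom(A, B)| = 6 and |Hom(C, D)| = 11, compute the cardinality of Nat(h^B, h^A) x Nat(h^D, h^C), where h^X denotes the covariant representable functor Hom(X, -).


By the Yoneda lemma, Nat(h^B, h^A) is isomorphic to Hom(A, B),
so |Nat(h^B, h^A)| = |Hom(A, B)| and |Nat(h^D, h^C)| = |Hom(C, D)|.
|Hom(A, B)| = 6, |Hom(C, D)| = 11.
|Nat(h^B, h^A) x Nat(h^D, h^C)| = 6 * 11 = 66

66


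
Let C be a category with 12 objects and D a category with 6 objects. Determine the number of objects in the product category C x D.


The product category C x D has objects that are pairs (c, d).
Number of pairs = |Ob(C)| * |Ob(D)| = 12 * 6 = 72

72


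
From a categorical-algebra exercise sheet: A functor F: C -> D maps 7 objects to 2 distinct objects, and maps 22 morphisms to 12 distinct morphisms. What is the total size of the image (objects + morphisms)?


The image of F consists of distinct objects and distinct morphisms.
|Im(F)| on objects = 2
|Im(F)| on morphisms = 12
Total image cardinality = 2 + 12 = 14

14


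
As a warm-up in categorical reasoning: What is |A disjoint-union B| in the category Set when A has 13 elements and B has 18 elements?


In Set, the coproduct A + B is the disjoint union.
|A + B| = |A| + |B| = 13 + 18 = 31

31


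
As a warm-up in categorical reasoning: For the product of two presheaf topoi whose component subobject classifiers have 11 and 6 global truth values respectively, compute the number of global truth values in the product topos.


In a product of presheaf topoi E_1 x E_2, the subobject classifier
is Omega = Omega_1 x Omega_2 (componentwise), so
|Omega(top)| = |Omega_1(top_1)| * |Omega_2(top_2)|.
= 11 * 6 = 66.

66


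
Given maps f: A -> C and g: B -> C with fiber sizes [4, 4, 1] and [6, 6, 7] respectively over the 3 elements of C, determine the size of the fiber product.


The pullback A x_C B consists of pairs (a, b) with f(a) = g(b).
For each element c in C, the fiber product has |f^-1(c)| * |g^-1(c)| elements.
Summing over C: 4 * 6 + 4 * 6 + 1 * 7
= 24 + 24 + 7 = 55

55


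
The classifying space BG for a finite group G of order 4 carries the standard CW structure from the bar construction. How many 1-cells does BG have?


In the bar-construction CW model of BG, the n-cells are indexed by
n-tuples [g_1|...|g_n] of non-identity elements of G (degenerate
simplices with some g_i = e do not contribute cells), so there are
(|G| - 1)^n n-cells.
For dim = 1 with |G| = 4:
cells = (4 - 1)^1 = 3^1 = 3

3


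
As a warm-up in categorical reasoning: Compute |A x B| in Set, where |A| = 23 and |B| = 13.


In Set, the product A x B is the Cartesian product.
By the universal property, |A x B| = |A| * |B|.
|A x B| = 23 * 13 = 299

299


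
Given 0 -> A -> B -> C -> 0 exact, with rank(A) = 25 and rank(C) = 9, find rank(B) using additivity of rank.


For a short exact sequence 0 -> A -> B -> C -> 0,
rank is additive: rank(B) = rank(A) + rank(C).
rank(B) = 25 + 9 = 34

34


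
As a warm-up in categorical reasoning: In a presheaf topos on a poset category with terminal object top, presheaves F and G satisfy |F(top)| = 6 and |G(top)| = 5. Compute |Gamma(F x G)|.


Global sections of a presheaf on a poset with terminal top satisfy
Gamma(H) ~ H(top). Presheaves admit pointwise products, so
(F x G)(top) = F(top) x G(top) (Cartesian product).
|Gamma(F x G)| = |F(top)| * |G(top)| = 6 * 5 = 30.

30


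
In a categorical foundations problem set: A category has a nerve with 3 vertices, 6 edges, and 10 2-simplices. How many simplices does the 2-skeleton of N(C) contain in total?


The 2-skeleton of the nerve N(C) consists of simplices in dimensions 0, 1, 2:
  |N(C)_0| = 3 (objects)
  |N(C)_1| = 6 (morphisms)
  |N(C)_2| = 10 (composable pairs)
Total = 3 + 6 + 10 = 19

19


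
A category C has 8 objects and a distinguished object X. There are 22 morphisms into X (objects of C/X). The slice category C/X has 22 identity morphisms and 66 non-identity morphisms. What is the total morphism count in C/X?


In the slice category C/X, objects are morphisms to X.
Identity morphisms: 22 (one per object of C/X).
Non-identity morphisms: 66.
Total = 22 + 66 = 88

88


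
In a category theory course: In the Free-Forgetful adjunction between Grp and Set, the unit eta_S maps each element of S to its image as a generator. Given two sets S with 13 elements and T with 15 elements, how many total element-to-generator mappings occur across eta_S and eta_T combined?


The unit eta_X: X -> U(F(X)) of the Free-Forgetful adjunction
maps each element of X to a generator of F(X). For X = S + T (disjoint
union in Set), |S + T| = |S| + |T|.
Total mappings = 13 + 15 = 28.

28


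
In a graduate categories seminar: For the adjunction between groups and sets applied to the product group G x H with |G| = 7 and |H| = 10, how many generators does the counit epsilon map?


The counit epsilon_K: F(U(K)) -> K of the Free-Forgetful adjunction
maps |K| generators of F(U(K)) into K. For K = G x H (the product group),
|G x H| = |G| * |H|.
Total generators mapped = 7 * 10 = 70.

70


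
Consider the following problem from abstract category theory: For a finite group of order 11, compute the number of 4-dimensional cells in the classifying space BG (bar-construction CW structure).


In the bar-construction CW model of BG, the n-cells are indexed by
n-tuples [g_1|...|g_n] of non-identity elements of G (degenerate
simplices with some g_i = e do not contribute cells), so there are
(|G| - 1)^n n-cells.
For dim = 4 with |G| = 11:
cells = (11 - 1)^4 = 10^4 = 10000

10000


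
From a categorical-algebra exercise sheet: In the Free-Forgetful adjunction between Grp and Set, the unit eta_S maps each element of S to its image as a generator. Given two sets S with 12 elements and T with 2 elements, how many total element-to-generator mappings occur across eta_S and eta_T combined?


The unit eta_X: X -> U(F(X)) of the Free-Forgetful adjunction
maps each element of X to a generator of F(X). For X = S + T (disjoint
union in Set), |S + T| = |S| + |T|.
Total mappings = 12 + 2 = 14.

14


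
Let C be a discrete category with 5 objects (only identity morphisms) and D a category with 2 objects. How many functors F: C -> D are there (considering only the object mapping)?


A functor from a discrete category C to D is determined by
where each object maps. Each of the 5 objects of C can map
to any of the 2 objects of D independently.
Number of functors = 2^5 = 32

32


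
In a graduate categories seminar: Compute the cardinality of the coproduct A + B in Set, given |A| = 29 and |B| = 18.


In Set, the coproduct A + B is the disjoint union.
|A + B| = |A| + |B| = 29 + 18 = 47

47


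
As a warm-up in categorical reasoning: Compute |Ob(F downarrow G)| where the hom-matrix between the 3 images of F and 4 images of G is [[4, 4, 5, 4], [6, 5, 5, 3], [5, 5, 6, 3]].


Objects of (F downarrow G) are triples (a, b, h: F(a)->G(b)).
The count equals the sum of all entries in the hom-matrix.
sum(row 0) = 17
sum(row 1) = 19
sum(row 2) = 19
Grand total = 55

55


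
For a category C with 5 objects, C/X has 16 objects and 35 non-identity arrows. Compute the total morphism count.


In the slice category C/X, objects are morphisms to X.
Identity morphisms: 16 (one per object of C/X).
Non-identity morphisms: 35.
Total = 16 + 35 = 51

51


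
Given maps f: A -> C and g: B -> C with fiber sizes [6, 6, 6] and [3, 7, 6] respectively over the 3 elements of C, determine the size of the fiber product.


The pullback A x_C B consists of pairs (a, b) with f(a) = g(b).
For each element c in C, the fiber product has |f^-1(c)| * |g^-1(c)| elements.
Summing over C: 6 * 3 + 6 * 7 + 6 * 6
= 18 + 42 + 36 = 96

96


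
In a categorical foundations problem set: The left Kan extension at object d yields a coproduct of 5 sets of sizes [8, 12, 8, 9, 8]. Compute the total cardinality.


Pointwise, the left Kan extension (Lan_F H)(d) is the colimit, indexed
by the comma category (F downarrow d), of H composed with the
projection (F downarrow d) -> C. Here that colimit is given
as a coproduct (disjoint union) of sets, so its cardinality is the
sum of the sizes of the summands.
Coproduct of sets with sizes: 8 + 12 + 8 + 9 + 8
= 45

45


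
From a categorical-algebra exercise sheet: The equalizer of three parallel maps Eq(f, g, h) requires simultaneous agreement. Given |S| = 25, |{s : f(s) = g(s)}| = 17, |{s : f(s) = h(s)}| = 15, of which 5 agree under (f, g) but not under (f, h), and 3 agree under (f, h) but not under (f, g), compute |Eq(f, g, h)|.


Eq(f, g, h) is the triple-agreement set: points in S where all three
maps take the same value. Using inclusion-exclusion on the pairwise data:
Pair (f, g) agrees on 17 points; pair (f, h) on 15 points.
Points agreeing under (f, g) but not (f, h) = 5; under (f, h) but not (f, g) = 3.
Triple-agreement = agreement-in-(f, g) minus points that agree under (f, g) but not (f, h):
|Eq(f, g, h)| = 17 - 5 = 12
(cross-check via (f, h): 15 - 3 = 12.)

12


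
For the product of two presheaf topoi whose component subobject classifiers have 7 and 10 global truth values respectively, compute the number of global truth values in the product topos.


In a product of presheaf topoi E_1 x E_2, the subobject classifier
is Omega = Omega_1 x Omega_2 (componentwise), so
|Omega(top)| = |Omega_1(top_1)| * |Omega_2(top_2)|.
= 7 * 10 = 70.

70


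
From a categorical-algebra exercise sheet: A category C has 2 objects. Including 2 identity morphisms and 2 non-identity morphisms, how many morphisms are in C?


Each object has an identity morphism, giving 2 identities.
Adding the 2 non-identity morphisms:
Total = 2 + 2 = 4

4


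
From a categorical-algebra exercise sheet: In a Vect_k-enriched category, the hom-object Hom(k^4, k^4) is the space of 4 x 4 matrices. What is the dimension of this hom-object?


In Vect-enriched categories, Hom(k^n, k^m) is the space of m x n matrices.
dim(Hom(k^4, k^4)) = 4 * 4 = 16

16


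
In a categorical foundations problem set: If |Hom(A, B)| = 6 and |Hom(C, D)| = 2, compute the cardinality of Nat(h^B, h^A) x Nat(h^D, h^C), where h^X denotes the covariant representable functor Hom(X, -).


By the Yoneda lemma, Nat(h^B, h^A) is isomorphic to Hom(A, B),
so |Nat(h^B, h^A)| = |Hom(A, B)| and |Nat(h^D, h^C)| = |Hom(C, D)|.
|Hom(A, B)| = 6, |Hom(C, D)| = 2.
|Nat(h^B, h^A) x Nat(h^D, h^C)| = 6 * 2 = 12

12


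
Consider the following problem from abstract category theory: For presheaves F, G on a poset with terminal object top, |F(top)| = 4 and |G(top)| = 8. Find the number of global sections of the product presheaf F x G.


Global sections of a presheaf on a poset with terminal top satisfy
Gamma(H) ~ H(top). Presheaves admit pointwise products, so
(F x G)(top) = F(top) x G(top) (Cartesian product).
|Gamma(F x G)| = |F(top)| * |G(top)| = 4 * 8 = 32.

32


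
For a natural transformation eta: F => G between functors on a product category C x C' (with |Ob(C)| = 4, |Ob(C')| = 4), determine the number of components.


A natural transformation eta: F => G assigns one component morphism per
object of the domain category.
The domain is the product category C x C', so
|Ob(C x C')| = |Ob(C)| * |Ob(C')| = 4 * 4 = 16.
Therefore eta has 16 component morphisms.

16


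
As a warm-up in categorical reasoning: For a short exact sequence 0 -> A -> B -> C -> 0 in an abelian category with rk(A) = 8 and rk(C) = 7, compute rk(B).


For a short exact sequence 0 -> A -> B -> C -> 0,
rank is additive: rank(B) = rank(A) + rank(C).
rank(B) = 8 + 7 = 15

15


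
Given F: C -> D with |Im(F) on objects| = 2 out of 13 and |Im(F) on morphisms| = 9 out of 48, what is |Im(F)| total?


The image of F consists of distinct objects and distinct morphisms.
|Im(F)| on objects = 2
|Im(F)| on morphisms = 9
Total image cardinality = 2 + 9 = 11

11


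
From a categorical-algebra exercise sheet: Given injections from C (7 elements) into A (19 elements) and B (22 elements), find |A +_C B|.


The pushout A +_C B identifies the images of C in A and B.
|A +_C B| = |A| + |B| - |C| (for injections).
= 19 + 22 - 7 = 34

34


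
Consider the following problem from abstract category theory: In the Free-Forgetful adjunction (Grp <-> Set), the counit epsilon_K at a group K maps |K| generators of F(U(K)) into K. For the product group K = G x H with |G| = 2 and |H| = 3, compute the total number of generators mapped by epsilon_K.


The counit epsilon_K: F(U(K)) -> K of the Free-Forgetful adjunction
maps |K| generators of F(U(K)) into K. For K = G x H (the product group),
|G x H| = |G| * |H|.
Total generators mapped = 2 * 3 = 6.

6


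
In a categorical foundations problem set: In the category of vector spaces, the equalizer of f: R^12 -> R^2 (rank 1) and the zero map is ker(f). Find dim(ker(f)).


The equalizer of f and the zero map is ker(f).
By the rank-nullity theorem: dim(ker(f)) = dim(domain) - rank(f).
dim(ker(f)) = 12 - 1 = 11

11


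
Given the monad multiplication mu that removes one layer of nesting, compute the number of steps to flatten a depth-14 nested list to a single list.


Each application of mu: T^2 -> T removes one layer of nesting.
Starting at depth 14 (i.e., T^14(X)), we need to reach T(X).
Number of mu applications = 14 - 1 = 13

13


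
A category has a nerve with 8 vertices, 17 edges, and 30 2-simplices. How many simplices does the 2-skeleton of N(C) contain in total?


The 2-skeleton of the nerve N(C) consists of simplices in dimensions 0, 1, 2:
  |N(C)_0| = 8 (objects)
  |N(C)_1| = 17 (morphisms)
  |N(C)_2| = 30 (composable pairs)
Total = 8 + 17 + 30 = 55

55


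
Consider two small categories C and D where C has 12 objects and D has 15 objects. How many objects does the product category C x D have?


The product category C x D has objects that are pairs (c, d).
Number of pairs = |Ob(C)| * |Ob(D)| = 12 * 15 = 180

180


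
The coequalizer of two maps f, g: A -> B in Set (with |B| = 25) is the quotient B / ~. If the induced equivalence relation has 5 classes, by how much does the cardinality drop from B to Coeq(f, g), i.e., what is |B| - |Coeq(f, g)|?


The coequalizer Coeq(f, g) = B / ~ has one element per equivalence class.
|B| = 25, |Coeq(f, g)| = 5.
|B| - |Coeq(f, g)| = 25 - 5 = 20.

20


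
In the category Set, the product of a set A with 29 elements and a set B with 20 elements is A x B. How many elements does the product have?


In Set, the product A x B is the Cartesian product.
By the universal property, |A x B| = |A| * |B|.
|A x B| = 29 * 20 = 580

580


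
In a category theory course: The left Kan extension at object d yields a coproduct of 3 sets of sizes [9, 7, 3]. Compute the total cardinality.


Pointwise, the left Kan extension (Lan_F H)(d) is the colimit, indexed
by the comma category (F downarrow d), of H composed with the
projection (F downarrow d) -> C. Here that colimit is given
as a coproduct (disjoint union) of sets, so its cardinality is the
sum of the sizes of the summands.
Coproduct of sets with sizes: 9 + 7 + 3
= 19

19


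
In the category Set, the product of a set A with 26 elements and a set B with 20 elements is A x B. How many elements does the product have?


In Set, the product A x B is the Cartesian product.
By the universal property, |A x B| = |A| * |B|.
|A x B| = 26 * 20 = 520

520


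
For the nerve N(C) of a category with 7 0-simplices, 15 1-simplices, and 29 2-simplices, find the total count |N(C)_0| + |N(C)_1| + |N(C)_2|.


The 2-skeleton of the nerve N(C) consists of simplices in dimensions 0, 1, 2:
  |N(C)_0| = 7 (objects)
  |N(C)_1| = 15 (morphisms)
  |N(C)_2| = 29 (composable pairs)
Total = 7 + 15 + 29 = 51

51


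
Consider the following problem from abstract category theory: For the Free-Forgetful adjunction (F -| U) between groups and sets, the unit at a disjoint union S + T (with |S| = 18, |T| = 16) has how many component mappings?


The unit eta_X: X -> U(F(X)) of the Free-Forgetful adjunction
maps each element of X to a generator of F(X). For X = S + T (disjoint
union in Set), |S + T| = |S| + |T|.
Total mappings = 18 + 16 = 34.

34


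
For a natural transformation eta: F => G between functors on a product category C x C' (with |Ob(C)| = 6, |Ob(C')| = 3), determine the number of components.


A natural transformation eta: F => G assigns one component morphism per
object of the domain category.
The domain is the product category C x C', so
|Ob(C x C')| = |Ob(C)| * |Ob(C')| = 6 * 3 = 18.
Therefore eta has 18 component morphisms.

18


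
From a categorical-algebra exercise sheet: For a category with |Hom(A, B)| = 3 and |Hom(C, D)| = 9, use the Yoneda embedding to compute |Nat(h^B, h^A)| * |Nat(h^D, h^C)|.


By the Yoneda lemma, Nat(h^B, h^A) is isomorphic to Hom(A, B),
so |Nat(h^B, h^A)| = |Hom(A, B)| and |Nat(h^D, h^C)| = |Hom(C, D)|.
|Hom(A, B)| = 3, |Hom(C, D)| = 9.
|Nat(h^B, h^A) x Nat(h^D, h^C)| = 3 * 9 = 27

27


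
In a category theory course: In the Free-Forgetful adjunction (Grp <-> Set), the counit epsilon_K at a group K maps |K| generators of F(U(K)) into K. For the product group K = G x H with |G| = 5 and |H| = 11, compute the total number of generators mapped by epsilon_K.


The counit epsilon_K: F(U(K)) -> K of the Free-Forgetful adjunction
maps |K| generators of F(U(K)) into K. For K = G x H (the product group),
|G x H| = |G| * |H|.
Total generators mapped = 5 * 11 = 55.

55


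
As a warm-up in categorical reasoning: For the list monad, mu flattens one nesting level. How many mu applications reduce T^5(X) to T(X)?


Each application of mu: T^2 -> T removes one layer of nesting.
Starting at depth 5 (i.e., T^5(X)), we need to reach T(X).
Number of mu applications = 5 - 1 = 4

4


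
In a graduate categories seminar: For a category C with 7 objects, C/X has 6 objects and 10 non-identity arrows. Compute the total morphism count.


In the slice category C/X, objects are morphisms to X.
Identity morphisms: 6 (one per object of C/X).
Non-identity morphisms: 10.
Total = 6 + 10 = 16

16


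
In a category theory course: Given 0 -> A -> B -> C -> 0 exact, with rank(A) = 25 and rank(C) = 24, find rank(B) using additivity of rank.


For a short exact sequence 0 -> A -> B -> C -> 0,
rank is additive: rank(B) = rank(A) + rank(C).
rank(B) = 25 + 24 = 49

49


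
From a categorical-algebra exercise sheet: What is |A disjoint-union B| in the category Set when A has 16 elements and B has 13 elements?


In Set, the coproduct A + B is the disjoint union.
|A + B| = |A| + |B| = 16 + 13 = 29

29


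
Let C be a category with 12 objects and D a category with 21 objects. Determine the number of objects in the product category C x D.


The product category C x D has objects that are pairs (c, d).
Number of pairs = |Ob(C)| * |Ob(D)| = 12 * 21 = 252

252


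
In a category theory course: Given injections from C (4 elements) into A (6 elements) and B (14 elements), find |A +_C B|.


The pushout A +_C B identifies the images of C in A and B.
|A +_C B| = |A| + |B| - |C| (for injections).
= 6 + 14 - 4 = 16

16


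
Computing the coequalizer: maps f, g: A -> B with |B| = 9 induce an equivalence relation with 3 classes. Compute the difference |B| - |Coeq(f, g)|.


The coequalizer Coeq(f, g) = B / ~ has one element per equivalence class.
|B| = 9, |Coeq(f, g)| = 3.
|B| - |Coeq(f, g)| = 9 - 3 = 6.

6


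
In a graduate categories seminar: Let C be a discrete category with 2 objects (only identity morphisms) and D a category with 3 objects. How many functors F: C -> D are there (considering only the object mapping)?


A functor from a discrete category C to D is determined by
where each object maps. Each of the 2 objects of C can map
to any of the 3 objects of D independently.
Number of functors = 3^2 = 9

9


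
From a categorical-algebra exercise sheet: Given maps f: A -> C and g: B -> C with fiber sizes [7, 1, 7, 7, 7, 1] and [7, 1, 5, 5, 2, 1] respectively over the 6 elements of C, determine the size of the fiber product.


The pullback A x_C B consists of pairs (a, b) with f(a) = g(b).
For each element c in C, the fiber product has |f^-1(c)| * |g^-1(c)| elements.
Summing over C: 7 * 7 + 1 * 1 + 7 * 5 + 7 * 5 + 7 * 2 + 1 * 1
= 49 + 1 + 35 + 35 + 14 + 1 = 135

135


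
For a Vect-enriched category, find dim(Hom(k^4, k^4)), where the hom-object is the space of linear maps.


In Vect-enriched categories, Hom(k^n, k^m) is the space of m x n matrices.
dim(Hom(k^4, k^4)) = 4 * 4 = 16

16


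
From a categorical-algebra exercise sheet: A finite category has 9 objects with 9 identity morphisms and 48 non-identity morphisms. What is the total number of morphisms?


Each object has an identity morphism, giving 9 identities.
Adding the 48 non-identity morphisms:
Total = 9 + 48 = 57

57


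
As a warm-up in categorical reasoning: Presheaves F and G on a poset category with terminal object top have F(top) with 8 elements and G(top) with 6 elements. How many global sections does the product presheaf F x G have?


Global sections of a presheaf on a poset with terminal top satisfy
Gamma(H) ~ H(top). Presheaves admit pointwise products, so
(F x G)(top) = F(top) x G(top) (Cartesian product).
|Gamma(F x G)| = |F(top)| * |G(top)| = 8 * 6 = 48.

48


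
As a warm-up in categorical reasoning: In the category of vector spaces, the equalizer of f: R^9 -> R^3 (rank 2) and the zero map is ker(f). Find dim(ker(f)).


The equalizer of f and the zero map is ker(f).
By the rank-nullity theorem: dim(ker(f)) = dim(domain) - rank(f).
dim(ker(f)) = 9 - 2 = 7

7


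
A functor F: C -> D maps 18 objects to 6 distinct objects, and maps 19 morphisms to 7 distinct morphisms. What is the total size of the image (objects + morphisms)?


The image of F consists of distinct objects and distinct morphisms.
|Im(F)| on objects = 6
|Im(F)| on morphisms = 7
Total image cardinality = 6 + 7 = 13

13


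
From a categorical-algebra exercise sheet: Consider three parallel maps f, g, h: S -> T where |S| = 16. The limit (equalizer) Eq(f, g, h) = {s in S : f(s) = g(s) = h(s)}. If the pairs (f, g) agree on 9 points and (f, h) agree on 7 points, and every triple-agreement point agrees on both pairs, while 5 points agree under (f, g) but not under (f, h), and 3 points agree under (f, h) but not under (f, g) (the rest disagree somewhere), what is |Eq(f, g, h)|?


Eq(f, g, h) is the triple-agreement set: points in S where all three
maps take the same value. Using inclusion-exclusion on the pairwise data:
Pair (f, g) agrees on 9 points; pair (f, h) on 7 points.
Points agreeing under (f, g) but not (f, h) = 5; under (f, h) but not (f, g) = 3.
Triple-agreement = agreement-in-(f, g) minus points that agree under (f, g) but not (f, h):
|Eq(f, g, h)| = 9 - 5 = 4
(cross-check via (f, h): 7 - 3 = 4.)

4


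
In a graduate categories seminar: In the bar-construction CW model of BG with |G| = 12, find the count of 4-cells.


In the bar-construction CW model of BG, the n-cells are indexed by
n-tuples [g_1|...|g_n] of non-identity elements of G (degenerate
simplices with some g_i = e do not contribute cells), so there are
(|G| - 1)^n n-cells.
For dim = 4 with |G| = 12:
cells = (12 - 1)^4 = 11^4 = 14641

14641


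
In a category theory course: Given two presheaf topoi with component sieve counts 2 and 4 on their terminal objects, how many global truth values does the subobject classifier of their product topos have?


In a product of presheaf topoi E_1 x E_2, the subobject classifier
is Omega = Omega_1 x Omega_2 (componentwise), so
|Omega(top)| = |Omega_1(top_1)| * |Omega_2(top_2)|.
= 2 * 4 = 8.

8


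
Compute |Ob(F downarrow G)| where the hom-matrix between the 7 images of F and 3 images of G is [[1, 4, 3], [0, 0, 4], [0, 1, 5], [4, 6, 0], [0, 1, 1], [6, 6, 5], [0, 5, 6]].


Objects of (F downarrow G) are triples (a, b, h: F(a)->G(b)).
The count equals the sum of all entries in the hom-matrix.
sum(row 0) = 8
sum(row 1) = 4
sum(row 2) = 6
sum(row 3) = 10
sum(row 4) = 2
sum(row 5) = 17
sum(row 6) = 11
Grand total = 58

58


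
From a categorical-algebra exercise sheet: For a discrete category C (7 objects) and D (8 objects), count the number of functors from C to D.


A functor from a discrete category C to D is determined by
where each object maps. Each of the 7 objects of C can map
to any of the 8 objects of D independently.
Number of functors = 8^7 = 2097152

2097152


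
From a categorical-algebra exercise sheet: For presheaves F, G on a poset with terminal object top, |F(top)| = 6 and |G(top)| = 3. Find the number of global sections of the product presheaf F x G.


Global sections of a presheaf on a poset with terminal top satisfy
Gamma(H) ~ H(top). Presheaves admit pointwise products, so
(F x G)(top) = F(top) x G(top) (Cartesian product).
|Gamma(F x G)| = |F(top)| * |G(top)| = 6 * 3 = 18.

18


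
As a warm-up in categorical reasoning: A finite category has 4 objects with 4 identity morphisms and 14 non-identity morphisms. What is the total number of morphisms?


Each object has an identity morphism, giving 4 identities.
Adding the 14 non-identity morphisms:
Total = 4 + 14 = 18

18


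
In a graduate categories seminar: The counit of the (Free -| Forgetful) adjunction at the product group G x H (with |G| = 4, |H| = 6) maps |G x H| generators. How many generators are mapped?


The counit epsilon_K: F(U(K)) -> K of the Free-Forgetful adjunction
maps |K| generators of F(U(K)) into K. For K = G x H (the product group),
|G x H| = |G| * |H|.
Total generators mapped = 4 * 6 = 24.

24


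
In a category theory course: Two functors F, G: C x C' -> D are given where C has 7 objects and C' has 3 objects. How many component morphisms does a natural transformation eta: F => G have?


A natural transformation eta: F => G assigns one component morphism per
object of the domain category.
The domain is the product category C x C', so
|Ob(C x C')| = |Ob(C)| * |Ob(C')| = 7 * 3 = 21.
Therefore eta has 21 component morphisms.

21


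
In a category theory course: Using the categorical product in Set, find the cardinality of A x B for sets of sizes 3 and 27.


In Set, the product A x B is the Cartesian product.
By the universal property, |A x B| = |A| * |B|.
|A x B| = 3 * 27 = 81

81


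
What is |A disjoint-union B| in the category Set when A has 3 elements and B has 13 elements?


In Set, the coproduct A + B is the disjoint union.
|A + B| = |A| + |B| = 3 + 13 = 16

16


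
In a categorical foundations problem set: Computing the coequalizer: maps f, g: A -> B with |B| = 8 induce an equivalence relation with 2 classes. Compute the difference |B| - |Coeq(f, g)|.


The coequalizer Coeq(f, g) = B / ~ has one element per equivalence class.
|B| = 8, |Coeq(f, g)| = 2.
|B| - |Coeq(f, g)| = 8 - 2 = 6.

6


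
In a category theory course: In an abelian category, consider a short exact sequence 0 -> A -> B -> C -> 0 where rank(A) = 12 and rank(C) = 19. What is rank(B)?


For a short exact sequence 0 -> A -> B -> C -> 0,
rank is additive: rank(B) = rank(A) + rank(C).
rank(B) = 12 + 19 = 31

31


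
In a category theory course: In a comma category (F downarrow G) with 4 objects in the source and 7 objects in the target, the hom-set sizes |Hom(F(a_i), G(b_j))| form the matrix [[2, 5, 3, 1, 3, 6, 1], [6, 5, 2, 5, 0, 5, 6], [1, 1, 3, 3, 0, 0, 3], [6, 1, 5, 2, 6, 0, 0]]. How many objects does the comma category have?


Objects of (F downarrow G) are triples (a, b, h: F(a)->G(b)).
The count equals the sum of all entries in the hom-matrix.
sum(row 0) = 21
sum(row 1) = 29
sum(row 2) = 11
sum(row 3) = 20
Grand total = 81

81


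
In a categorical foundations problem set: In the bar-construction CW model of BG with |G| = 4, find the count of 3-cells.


In the bar-construction CW model of BG, the n-cells are indexed by
n-tuples [g_1|...|g_n] of non-identity elements of G (degenerate
simplices with some g_i = e do not contribute cells), so there are
(|G| - 1)^n n-cells.
For dim = 3 with |G| = 4:
cells = (4 - 1)^3 = 3^3 = 27

27


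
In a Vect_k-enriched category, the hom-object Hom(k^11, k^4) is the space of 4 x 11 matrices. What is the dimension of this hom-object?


In Vect-enriched categories, Hom(k^n, k^m) is the space of m x n matrices.
dim(Hom(k^11, k^4)) = 4 * 11 = 44

44


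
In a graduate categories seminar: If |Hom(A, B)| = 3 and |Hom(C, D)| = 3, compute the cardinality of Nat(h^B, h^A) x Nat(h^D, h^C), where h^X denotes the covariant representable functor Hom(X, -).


By the Yoneda lemma, Nat(h^B, h^A) is isomorphic to Hom(A, B),
so |Nat(h^B, h^A)| = |Hom(A, B)| and |Nat(h^D, h^C)| = |Hom(C, D)|.
|Hom(A, B)| = 3, |Hom(C, D)| = 3.
|Nat(h^B, h^A) x Nat(h^D, h^C)| = 3 * 3 = 9

9


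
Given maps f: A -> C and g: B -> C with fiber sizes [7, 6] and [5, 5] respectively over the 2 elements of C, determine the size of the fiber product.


The pullback A x_C B consists of pairs (a, b) with f(a) = g(b).
For each element c in C, the fiber product has |f^-1(c)| * |g^-1(c)| elements.
Summing over C: 7 * 5 + 6 * 5
= 35 + 30 = 65

65


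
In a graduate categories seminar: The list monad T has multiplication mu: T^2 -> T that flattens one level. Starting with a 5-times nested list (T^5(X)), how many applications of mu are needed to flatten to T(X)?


Each application of mu: T^2 -> T removes one layer of nesting.
Starting at depth 5 (i.e., T^5(X)), we need to reach T(X).
Number of mu applications = 5 - 1 = 4

4


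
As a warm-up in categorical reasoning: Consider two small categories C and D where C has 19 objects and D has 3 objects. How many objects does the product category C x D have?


The product category C x D has objects that are pairs (c, d).
Number of pairs = |Ob(C)| * |Ob(D)| = 19 * 3 = 57

57


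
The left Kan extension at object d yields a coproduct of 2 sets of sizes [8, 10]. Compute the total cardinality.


Pointwise, the left Kan extension (Lan_F H)(d) is the colimit, indexed
by the comma category (F downarrow d), of H composed with the
projection (F downarrow d) -> C. Here that colimit is given
as a coproduct (disjoint union) of sets, so its cardinality is the
sum of the sizes of the summands.
Coproduct of sets with sizes: 8 + 10
= 18

18


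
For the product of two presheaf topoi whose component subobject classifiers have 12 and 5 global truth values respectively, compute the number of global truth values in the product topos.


In a product of presheaf topoi E_1 x E_2, the subobject classifier
is Omega = Omega_1 x Omega_2 (componentwise), so
|Omega(top)| = |Omega_1(top_1)| * |Omega_2(top_2)|.
= 12 * 5 = 60.

60


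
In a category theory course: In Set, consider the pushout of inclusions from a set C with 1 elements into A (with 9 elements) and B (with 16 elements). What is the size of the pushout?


The pushout A +_C B identifies the images of C in A and B.
|A +_C B| = |A| + |B| - |C| (for injections).
= 9 + 16 - 1 = 24

24


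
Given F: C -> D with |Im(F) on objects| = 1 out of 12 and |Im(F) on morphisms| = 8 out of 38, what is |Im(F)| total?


The image of F consists of distinct objects and distinct morphisms.
|Im(F)| on objects = 1
|Im(F)| on morphisms = 8
Total image cardinality = 1 + 8 = 9

9
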